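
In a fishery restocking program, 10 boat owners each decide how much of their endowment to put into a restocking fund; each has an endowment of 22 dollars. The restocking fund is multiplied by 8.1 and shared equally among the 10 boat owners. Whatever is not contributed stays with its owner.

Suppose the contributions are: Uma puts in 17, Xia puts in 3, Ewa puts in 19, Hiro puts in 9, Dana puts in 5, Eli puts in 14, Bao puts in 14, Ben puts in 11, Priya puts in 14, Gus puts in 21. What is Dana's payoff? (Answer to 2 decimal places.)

119.87 dollars

Total contributed: 17 + 3 + 19 + 9 + 5 + 14 + 14 + 11 + 14 + 21 = 127.
Each receives 8.1 × 127 / 10 = 102.87 from the restocking fund.
Dana keeps 22 − 5 = 17, so Dana's payoff is 17 + 102.87 = 119.87.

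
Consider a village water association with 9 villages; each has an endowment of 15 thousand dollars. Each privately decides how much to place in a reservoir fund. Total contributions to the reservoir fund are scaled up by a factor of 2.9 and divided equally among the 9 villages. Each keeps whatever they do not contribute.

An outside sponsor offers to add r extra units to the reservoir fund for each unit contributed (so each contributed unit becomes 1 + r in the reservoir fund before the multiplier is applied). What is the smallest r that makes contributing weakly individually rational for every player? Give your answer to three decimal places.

With matching at rate r, one contributed unit becomes (1 + r) in the reservoir fund and returns 2.9 × (1 + r) / 9 to the contributor.
Setting this equal to 1: 1 + r = 9/2.9 = 3.1034.
So the minimum matching rate is r = 3.1034 − 1 = 2.103.

2.103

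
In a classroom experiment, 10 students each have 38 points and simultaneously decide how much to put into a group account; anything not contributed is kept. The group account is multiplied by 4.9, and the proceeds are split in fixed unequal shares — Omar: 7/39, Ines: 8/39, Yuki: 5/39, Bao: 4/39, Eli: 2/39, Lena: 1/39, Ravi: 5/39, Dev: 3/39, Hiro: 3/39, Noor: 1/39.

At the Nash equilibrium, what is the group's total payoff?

528.20 points

A player with share s gets back 4.9·s per unit contributed, so full contribution is dominant for anyone with s > 1/4.9 = 0.2041 and zero contribution is dominant for anyone below.
Ines alone (share 8/39) is above the threshold, contributing 38; the remaining 9 contribute 0. Total contributed: 38.
The group account pays out 4.9 × 38 = 186.20 in total (split across the unequal shares, but the aggregate is all that matters for the group sum).
The 9 free-riders keep 38 each, adding 342. Group total = 342 + 186.20 = 528.20.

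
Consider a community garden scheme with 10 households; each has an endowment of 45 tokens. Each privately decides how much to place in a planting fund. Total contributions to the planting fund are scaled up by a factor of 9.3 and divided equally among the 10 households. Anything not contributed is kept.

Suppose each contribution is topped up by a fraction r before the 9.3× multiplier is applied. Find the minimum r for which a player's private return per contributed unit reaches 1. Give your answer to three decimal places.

0.075

With matching at rate r, one contributed unit becomes (1 + r) in the planting fund and returns 9.3 × (1 + r) / 10 to the contributor.
Setting this equal to 1: 1 + r = 10/9.3 = 1.0753.
So the minimum matching rate is r = 1.0753 − 1 = 0.075.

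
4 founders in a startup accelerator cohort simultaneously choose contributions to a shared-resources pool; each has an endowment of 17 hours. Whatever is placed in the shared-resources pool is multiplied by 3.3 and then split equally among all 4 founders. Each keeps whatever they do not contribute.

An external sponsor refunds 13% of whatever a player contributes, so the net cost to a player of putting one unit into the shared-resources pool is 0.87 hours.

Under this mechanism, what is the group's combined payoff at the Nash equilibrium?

The effective private return is (3.3/4) / 0.87 = 0.9483, which is still under 1, so the mechanism doesn't change anyone's dominant strategy: zero contribution.
At the Nash equilibrium no one contributes; group total payoff = 4 × 17 = 68.

68.00 hours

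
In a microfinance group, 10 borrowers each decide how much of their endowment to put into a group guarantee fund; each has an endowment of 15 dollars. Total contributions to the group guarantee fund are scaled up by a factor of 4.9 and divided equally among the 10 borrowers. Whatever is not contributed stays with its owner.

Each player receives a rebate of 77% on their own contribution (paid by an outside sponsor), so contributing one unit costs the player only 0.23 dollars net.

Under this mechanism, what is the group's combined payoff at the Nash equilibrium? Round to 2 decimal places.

850.50 dollars

With the mechanism, a contributed unit returns (4.9/10) / 0.23 = 2.1304 per unit of net cost to the contributor — now above 1 — so contributing fully is weakly dominant for every player.
At the Nash equilibrium everyone contributes 15. Group total payoff = 10 × (15 × 0.77 + 4.9 × 15) = 850.50.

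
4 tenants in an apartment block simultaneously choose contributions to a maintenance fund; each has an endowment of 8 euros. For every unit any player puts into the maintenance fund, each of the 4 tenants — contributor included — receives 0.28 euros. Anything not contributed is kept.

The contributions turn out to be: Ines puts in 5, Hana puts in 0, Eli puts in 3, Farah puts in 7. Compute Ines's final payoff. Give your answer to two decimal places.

7.20 euros

Total contributed: 5 + 0 + 3 + 7 = 15.
Each receives 0.28 × 15 = 4.20 from the maintenance fund.
Ines keeps 8 − 5 = 3, so Ines's payoff is 3 + 4.20 = 7.20.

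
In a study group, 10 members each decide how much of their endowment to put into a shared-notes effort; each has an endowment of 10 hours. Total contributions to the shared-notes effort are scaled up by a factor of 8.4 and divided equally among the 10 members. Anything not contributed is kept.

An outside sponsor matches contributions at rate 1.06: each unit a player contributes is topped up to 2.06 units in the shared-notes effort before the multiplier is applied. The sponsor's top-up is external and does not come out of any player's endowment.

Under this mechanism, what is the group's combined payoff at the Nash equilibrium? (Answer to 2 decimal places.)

1730.40 hours

The effective private return per unit is now 8.4 × 2.06 / 10 = 1.7304 > 1, so every player's dominant strategy flips to full contribution.
So the Nash equilibrium is full contribution by all 10; the group earns 8.4 × 2.06 × 100 = 1730.40.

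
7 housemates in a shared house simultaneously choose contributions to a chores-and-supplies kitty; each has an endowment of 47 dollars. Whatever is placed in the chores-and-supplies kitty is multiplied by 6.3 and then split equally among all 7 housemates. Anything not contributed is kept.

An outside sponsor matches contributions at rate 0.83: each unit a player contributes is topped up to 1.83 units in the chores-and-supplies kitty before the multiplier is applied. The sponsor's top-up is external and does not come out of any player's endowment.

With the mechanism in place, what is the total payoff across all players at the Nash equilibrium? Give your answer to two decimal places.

3793.04 dollars

The effective private return per unit is now 6.3 × 1.83 / 7 = 1.6470 > 1, so every player's dominant strategy flips to full contribution.
At the Nash equilibrium everyone contributes 47. Group total payoff = 6.3 × 1.83 × 329 = 3793.04.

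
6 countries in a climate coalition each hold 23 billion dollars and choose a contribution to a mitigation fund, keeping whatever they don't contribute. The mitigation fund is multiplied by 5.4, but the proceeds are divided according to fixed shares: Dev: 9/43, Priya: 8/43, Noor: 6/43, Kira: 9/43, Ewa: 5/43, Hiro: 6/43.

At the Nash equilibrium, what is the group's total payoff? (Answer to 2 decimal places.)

For player j, contributing a unit is worthwhile iff 5.4 × (j's share) ≥ 1, i.e. iff j's share is at least 0.1852.
The shares above 0.1852 belong to Dev, Priya and Kira, contributing 23 each; the remaining 3 contribute 0. Total contributed: 69.
The mitigation fund pays out 5.4 × 69 = 372.60 in total (split across the unequal shares, but the aggregate is all that matters for the group sum).
The 3 free-riders keep 23 each, adding 69. Group total = 69 + 372.60 = 441.60.

441.60 billion dollars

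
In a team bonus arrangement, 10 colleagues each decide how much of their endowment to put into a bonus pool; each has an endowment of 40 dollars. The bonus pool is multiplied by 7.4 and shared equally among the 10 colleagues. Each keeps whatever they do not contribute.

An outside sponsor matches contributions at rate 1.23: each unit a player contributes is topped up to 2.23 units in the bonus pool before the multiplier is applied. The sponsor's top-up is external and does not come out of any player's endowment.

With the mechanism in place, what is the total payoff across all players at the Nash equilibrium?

6600.80 dollars

The effective private return per unit is now 7.4 × 2.23 / 10 = 1.6502 > 1, so every player's dominant strategy flips to full contribution.
So the Nash equilibrium is full contribution by all 10; the group earns 7.4 × 2.23 × 400 = 6600.80.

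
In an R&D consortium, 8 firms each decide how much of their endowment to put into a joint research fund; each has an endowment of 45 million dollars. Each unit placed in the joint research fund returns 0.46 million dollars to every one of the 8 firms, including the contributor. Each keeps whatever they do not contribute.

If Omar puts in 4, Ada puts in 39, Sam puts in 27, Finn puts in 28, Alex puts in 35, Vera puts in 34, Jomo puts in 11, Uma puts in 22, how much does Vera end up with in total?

103.00 million dollars

Total contributed: 4 + 39 + 27 + 28 + 35 + 34 + 11 + 22 = 200.
Each receives 0.46 × 200 = 92.00 from the joint research fund.
Vera keeps 45 − 34 = 11, so Vera's payoff is 11 + 92.00 = 103.00.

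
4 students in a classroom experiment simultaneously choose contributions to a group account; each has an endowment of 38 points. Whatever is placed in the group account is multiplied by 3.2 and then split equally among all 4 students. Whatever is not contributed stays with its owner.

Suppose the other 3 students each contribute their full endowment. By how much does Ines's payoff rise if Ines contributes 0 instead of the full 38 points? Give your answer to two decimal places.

Switching from a contribution of 38 to 0 lets Ines keep an extra 38 points, but lowers the group account by 38, which costs Ines their own share of that drop: 3.2/4 × 38 = 30.40.
Net gain = 38 − 30.40 = 7.60. The private return per contributed unit (0.8000) is below 1, so free-riding is indeed the best response regardless of what the others do.

7.60 points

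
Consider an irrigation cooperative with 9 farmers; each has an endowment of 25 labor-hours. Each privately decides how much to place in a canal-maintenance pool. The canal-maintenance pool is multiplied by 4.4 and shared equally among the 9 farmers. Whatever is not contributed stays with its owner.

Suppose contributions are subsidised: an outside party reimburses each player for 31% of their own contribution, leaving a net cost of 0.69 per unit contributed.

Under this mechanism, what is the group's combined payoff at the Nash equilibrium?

The effective private return is (4.4/9) / 0.69 = 0.7085, which is still under 1, so the mechanism doesn't change anyone's dominant strategy: zero contribution.
At the Nash equilibrium no one contributes; group total payoff = 9 × 25 = 225.

225.00 labor-hours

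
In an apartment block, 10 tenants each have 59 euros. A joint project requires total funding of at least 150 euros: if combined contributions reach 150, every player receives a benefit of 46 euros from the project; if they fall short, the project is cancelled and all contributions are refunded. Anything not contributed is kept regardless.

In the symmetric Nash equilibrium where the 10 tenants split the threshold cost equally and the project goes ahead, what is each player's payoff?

Equal share of the threshold: 150/10 = 15.
At this profile no one gains by cutting their contribution: any cut drops the total below 150, the project is cancelled, contributions are refunded, and the deviator ends with 59, which is less than 59 − 15 + 46 = 90. Contributing more than 15 just wastes the excess. So contributing exactly 15 is a best response.
Each player's payoff: 59 − 15 + 46 = 90.

90 euros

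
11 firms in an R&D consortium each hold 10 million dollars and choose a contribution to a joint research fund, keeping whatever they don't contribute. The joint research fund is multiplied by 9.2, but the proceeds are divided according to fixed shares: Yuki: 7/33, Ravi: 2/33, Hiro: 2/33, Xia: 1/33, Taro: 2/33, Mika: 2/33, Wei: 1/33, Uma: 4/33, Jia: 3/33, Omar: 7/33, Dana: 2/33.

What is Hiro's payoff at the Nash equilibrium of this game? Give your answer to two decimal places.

26.73 million dollars

Player j's private return per contributed unit is 9.2 × (j's share). Contributing is weakly dominant for j when that share is at least 1/9.2 = 0.1087, and contributing 0 is dominant otherwise.
The shares above 0.1087 belong to Yuki, Uma and Omar, contributing 10 each; the remaining 8 contribute 0. Total contributed: 30.
Hiro keeps 10 and receives 9.2 × 30 × 2/33 = 16.73 from the joint research fund, for a payoff of 26.73.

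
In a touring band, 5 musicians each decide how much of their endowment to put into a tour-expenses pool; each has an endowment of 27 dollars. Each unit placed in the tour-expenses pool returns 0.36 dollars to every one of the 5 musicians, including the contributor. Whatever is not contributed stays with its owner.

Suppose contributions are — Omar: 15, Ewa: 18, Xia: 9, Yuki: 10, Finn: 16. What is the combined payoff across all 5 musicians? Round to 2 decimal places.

189.40 dollars

Total contributed: 15 + 18 + 9 + 10 + 16 = 68; total kept: 5 × 27 − 68 = 67.
The tour-expenses pool pays out 0.36 × 5 × 68 = 122.40 in aggregate.
Group total = 67 + 122.40 = 189.40.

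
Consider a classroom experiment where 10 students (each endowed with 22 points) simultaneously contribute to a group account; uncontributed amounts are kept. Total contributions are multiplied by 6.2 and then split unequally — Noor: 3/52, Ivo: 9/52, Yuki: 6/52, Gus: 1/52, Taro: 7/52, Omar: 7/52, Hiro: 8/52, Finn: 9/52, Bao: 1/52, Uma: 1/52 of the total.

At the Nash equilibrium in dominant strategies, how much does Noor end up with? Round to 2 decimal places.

Player j's private return per contributed unit is 6.2 × (j's share). Contributing is weakly dominant for j when that share is at least 1/6.2 = 0.1613, and contributing 0 is dominant otherwise.
The shares above 0.1613 belong to Ivo and Finn, contributing 22 each; the remaining 8 contribute 0. Total contributed: 44.
Noor keeps 22 and receives 6.2 × 44 × 3/52 = 15.74 from the group account, for a payoff of 37.74.

37.74 points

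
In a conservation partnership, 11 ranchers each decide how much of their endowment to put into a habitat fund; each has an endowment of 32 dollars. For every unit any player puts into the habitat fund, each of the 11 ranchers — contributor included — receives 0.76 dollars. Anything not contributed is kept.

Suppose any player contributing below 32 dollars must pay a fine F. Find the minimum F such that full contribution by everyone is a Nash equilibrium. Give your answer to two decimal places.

7.68 dollars

Given the others contribute fully, the best deviation is to contribute 0 (any partial contribution still incurs the fine and gives up units whose private return 0.76 is below 1).
Deviating from 32 to 0 saves 32 dollars but forfeits the deviator's share of the drop in the habitat fund: 0.76 × 32 = 24.32.
So the deviation gain is 32 − 24.32 = 7.68, and the fine must be at least 7.68 dollars to wipe it out.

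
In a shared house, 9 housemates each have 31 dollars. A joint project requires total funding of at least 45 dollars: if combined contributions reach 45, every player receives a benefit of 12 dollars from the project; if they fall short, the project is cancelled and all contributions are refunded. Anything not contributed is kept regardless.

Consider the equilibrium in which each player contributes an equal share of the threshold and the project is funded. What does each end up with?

Equal share of the threshold: 45/9 = 5.
At this profile no one gains by cutting their contribution: any cut drops the total below 45, the project is cancelled, contributions are refunded, and the deviator ends with 31, which is less than 31 − 5 + 12 = 38. Contributing more than 5 just wastes the excess. So contributing exactly 5 is a best response.
Each player's payoff: 31 − 5 + 12 = 38.

38 dollars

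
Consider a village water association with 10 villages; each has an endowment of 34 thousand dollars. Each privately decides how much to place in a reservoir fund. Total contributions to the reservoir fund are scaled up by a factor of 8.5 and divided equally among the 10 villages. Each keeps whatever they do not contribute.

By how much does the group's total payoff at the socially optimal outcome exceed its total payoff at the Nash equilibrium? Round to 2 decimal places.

Each contributed unit returns 8.5/10 = 0.8500 to its contributor — below 1 — so contributing 0 is dominant for every player. At the Nash equilibrium everyone keeps their 34, and the group total is 10 × 34 = 340.
Each contributed unit returns 8.500 to the group as a whole (0.8500 to each of 10 players), which exceeds 1, so the social optimum is full contribution: group total = 8.500 × 340 = 2890.00.
Efficiency loss = 2890.00 − 340 = 2550.00.

2550.00 thousand dollars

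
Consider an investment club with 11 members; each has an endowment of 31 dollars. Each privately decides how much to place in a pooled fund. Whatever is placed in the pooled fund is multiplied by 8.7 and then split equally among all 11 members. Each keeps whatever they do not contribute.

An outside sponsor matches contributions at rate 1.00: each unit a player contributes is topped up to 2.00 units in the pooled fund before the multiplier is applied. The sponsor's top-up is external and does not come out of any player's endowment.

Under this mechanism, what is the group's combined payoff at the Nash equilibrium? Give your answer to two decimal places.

5933.40 dollars

Under the mechanism each unit contributed yields 8.7 × 2.00 / 11 = 1.5818 back to its contributor per unit of net cost, which exceeds 1, making full contribution the dominant choice for everyone.
So the Nash equilibrium is full contribution by all 11; the group earns 8.7 × 2.00 × 341 = 5933.40.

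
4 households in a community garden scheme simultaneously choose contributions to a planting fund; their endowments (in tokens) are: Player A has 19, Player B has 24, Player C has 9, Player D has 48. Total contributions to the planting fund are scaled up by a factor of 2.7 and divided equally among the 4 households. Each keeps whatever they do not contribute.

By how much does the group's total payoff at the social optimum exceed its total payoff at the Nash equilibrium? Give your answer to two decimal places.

170.00 tokens

The private return per contributed unit is 2.7/4 = 0.6750 < 1 for every player regardless of endowment, so the Nash equilibrium is zero contribution and the group total is Σ E_j = 19 + 24 + 9 + 48 = 100.
Each contributed unit returns 2.700 to the group, so the social optimum is full contribution by everyone: group total = 2.700 × 100 = 270.00.
Efficiency loss = (2.700 − 1) × 100 = 170.00.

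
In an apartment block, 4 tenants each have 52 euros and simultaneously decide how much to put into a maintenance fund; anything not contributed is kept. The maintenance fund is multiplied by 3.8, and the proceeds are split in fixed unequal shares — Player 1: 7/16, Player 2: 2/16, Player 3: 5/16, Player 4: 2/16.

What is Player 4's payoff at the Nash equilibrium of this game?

A player with share s gets back 3.8·s per unit contributed, so full contribution is dominant for anyone with s > 1/3.8 = 0.2632 and zero contribution is dominant for anyone below.
Player 1 and Player 3 clear that bar, contributing 52 each; the remaining 2 contribute 0. Total contributed: 104.
Player 4 keeps 52 and receives 3.8 × 104 × 2/16 = 49.40 from the maintenance fund, for a payoff of 101.40.

101.40 euros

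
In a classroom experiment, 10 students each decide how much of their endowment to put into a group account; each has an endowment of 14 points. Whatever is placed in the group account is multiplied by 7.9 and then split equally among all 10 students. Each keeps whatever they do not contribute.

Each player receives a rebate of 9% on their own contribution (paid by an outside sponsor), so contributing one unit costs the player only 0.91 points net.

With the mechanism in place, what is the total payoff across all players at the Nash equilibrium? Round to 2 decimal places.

Even with the mechanism, each unit contributed returns only (7.9/10) / 0.91 = 0.8681 per unit of net cost, so contributing nothing is still dominant.
Everyone keeps their endowment and the group total is 10 × 14 = 140.

140.00 points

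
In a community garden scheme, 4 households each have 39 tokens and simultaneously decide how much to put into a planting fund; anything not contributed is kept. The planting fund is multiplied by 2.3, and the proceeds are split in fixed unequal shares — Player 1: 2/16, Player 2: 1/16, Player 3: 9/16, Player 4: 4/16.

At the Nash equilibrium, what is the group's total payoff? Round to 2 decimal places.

206.70 tokens

Each unit j contributes comes back to j as 2.3 × (j's share), so j prefers to contribute only if that share exceeds 1/2.3 = 0.4348; otherwise keeping the unit dominates.
The only share above 0.4348 is Player 3's 9/16, contributing 39; the remaining 3 contribute 0. Total contributed: 39.
The planting fund pays out 2.3 × 39 = 89.70 in total (split across the unequal shares, but the aggregate is all that matters for the group sum).
The 3 free-riders keep 39 each, adding 117. Group total = 117 + 89.70 = 206.70.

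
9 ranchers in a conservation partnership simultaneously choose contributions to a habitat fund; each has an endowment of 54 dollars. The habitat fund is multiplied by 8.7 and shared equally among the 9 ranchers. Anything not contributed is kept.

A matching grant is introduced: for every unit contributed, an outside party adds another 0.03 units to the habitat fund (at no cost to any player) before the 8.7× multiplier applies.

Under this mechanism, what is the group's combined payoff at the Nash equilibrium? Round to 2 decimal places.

The effective private return is 8.7 × 1.03 / 9 = 0.9957, which is still under 1, so the mechanism doesn't change anyone's dominant strategy: zero contribution.
At the Nash equilibrium no one contributes; group total payoff = 9 × 54 = 486.

486.00 dollars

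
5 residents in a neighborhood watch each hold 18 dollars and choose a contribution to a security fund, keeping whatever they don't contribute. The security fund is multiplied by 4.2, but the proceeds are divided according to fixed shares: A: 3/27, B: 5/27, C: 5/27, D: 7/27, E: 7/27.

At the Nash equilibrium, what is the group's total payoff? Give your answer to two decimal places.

Each unit j contributes comes back to j as 4.2 × (j's share), so j prefers to contribute only if that share exceeds 1/4.2 = 0.2381; otherwise keeping the unit dominates.
D and E clear that bar, contributing 18 each; the remaining 3 contribute 0. Total contributed: 36.
The security fund pays out 4.2 × 36 = 151.20 in total (split across the unequal shares, but the aggregate is all that matters for the group sum).
The 3 free-riders keep 18 each, adding 54. Group total = 54 + 151.20 = 205.20.

205.20 dollars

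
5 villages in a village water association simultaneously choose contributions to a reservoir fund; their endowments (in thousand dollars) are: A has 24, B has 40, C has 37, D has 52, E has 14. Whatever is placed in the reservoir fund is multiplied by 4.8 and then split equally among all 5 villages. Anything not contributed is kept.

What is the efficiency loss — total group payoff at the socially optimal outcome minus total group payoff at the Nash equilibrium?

The private return per contributed unit is 4.8/5 = 0.9600 < 1 for every player regardless of endowment, so the Nash equilibrium is zero contribution and the group total is Σ E_j = 24 + 40 + 37 + 52 + 14 = 167.
Each contributed unit returns 4.800 to the group, so the social optimum is full contribution by everyone: group total = 4.800 × 167 = 801.60.
Efficiency loss = (4.800 − 1) × 167 = 634.60.

634.60 thousand dollars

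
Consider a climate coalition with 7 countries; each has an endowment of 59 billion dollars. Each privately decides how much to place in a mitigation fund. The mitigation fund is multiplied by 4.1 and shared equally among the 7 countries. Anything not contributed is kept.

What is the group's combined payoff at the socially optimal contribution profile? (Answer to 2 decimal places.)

Each contributed unit returns 4.100 to the group as a whole (0.5857 to each of 7 players), which exceeds 1, so the social optimum is full contribution: group total = 4.100 × 413 = 1693.30.

1693.30 billion dollars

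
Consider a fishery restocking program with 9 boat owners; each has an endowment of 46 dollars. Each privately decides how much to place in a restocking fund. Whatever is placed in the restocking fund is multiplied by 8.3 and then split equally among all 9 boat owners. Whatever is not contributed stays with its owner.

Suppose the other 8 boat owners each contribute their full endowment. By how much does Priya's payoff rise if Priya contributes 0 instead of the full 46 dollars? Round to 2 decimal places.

3.58 dollars

Switching from a contribution of 46 to 0 lets Priya keep an extra 46 dollars, but lowers the restocking fund by 46, which costs Priya their own share of that drop: 8.3/9 × 46 = 42.42.
Net gain = 46 − 42.42 = 3.58. The private return per contributed unit (0.9222) is below 1, so free-riding is indeed the best response regardless of what the others do.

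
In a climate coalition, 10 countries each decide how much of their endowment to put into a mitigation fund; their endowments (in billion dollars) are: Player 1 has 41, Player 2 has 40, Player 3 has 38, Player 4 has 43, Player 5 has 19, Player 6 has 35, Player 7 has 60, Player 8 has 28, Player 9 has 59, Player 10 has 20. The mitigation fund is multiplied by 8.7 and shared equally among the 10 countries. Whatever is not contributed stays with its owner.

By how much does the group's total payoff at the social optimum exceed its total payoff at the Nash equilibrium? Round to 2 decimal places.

The private return per contributed unit is 8.7/10 = 0.8700 < 1 for every player regardless of endowment, so the Nash equilibrium is zero contribution and the group total is Σ E_j = 41 + 40 + 38 + 43 + 19 + 35 + 60 + 28 + 59 + 20 = 383.
Each contributed unit returns 8.700 to the group, so the social optimum is full contribution by everyone: group total = 8.700 × 383 = 3332.10.
Efficiency loss = (8.700 − 1) × 383 = 2949.10.

2949.10 billion dollars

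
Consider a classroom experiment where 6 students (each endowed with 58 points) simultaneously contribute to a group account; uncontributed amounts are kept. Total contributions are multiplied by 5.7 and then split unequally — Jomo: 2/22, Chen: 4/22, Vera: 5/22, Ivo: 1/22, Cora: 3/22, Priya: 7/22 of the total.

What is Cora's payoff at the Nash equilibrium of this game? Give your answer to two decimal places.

For player j, contributing a unit is worthwhile iff 5.7 × (j's share) ≥ 1, i.e. iff j's share is at least 0.1754.
Chen, Vera and Priya clear that bar, contributing 58 each; the remaining 3 contribute 0. Total contributed: 174.
Cora keeps 58 and receives 5.7 × 174 × 3/22 = 135.25 from the group account, for a payoff of 193.25.

193.25 points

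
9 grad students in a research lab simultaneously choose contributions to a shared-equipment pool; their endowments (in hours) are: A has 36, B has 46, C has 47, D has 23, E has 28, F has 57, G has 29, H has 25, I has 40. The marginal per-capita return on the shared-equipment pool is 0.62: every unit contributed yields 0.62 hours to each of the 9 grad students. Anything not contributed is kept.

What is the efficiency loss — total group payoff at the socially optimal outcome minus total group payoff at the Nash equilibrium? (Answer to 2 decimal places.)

The private return per contributed unit is 0.62 < 1 for everyone, so the Nash equilibrium is zero contribution and the group total is Σ E_j = 36 + 46 + 47 + 23 + 28 + 57 + 29 + 25 + 40 = 331.
Each contributed unit returns 5.580 to the group, so the social optimum is full contribution by everyone: group total = 5.580 × 331 = 1846.98.
Efficiency loss = (5.580 − 1) × 331 = 1515.98.

1515.98 hours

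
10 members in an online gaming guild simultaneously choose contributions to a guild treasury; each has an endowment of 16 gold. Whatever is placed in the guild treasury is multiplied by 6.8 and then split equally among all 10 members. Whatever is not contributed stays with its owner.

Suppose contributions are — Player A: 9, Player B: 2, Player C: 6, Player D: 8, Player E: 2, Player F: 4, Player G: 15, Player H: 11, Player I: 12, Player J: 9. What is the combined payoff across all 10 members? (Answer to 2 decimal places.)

Total contributed: 9 + 2 + 6 + 8 + 2 + 4 + 15 + 11 + 12 + 9 = 78; total kept: 10 × 16 − 78 = 82.
The guild treasury pays out 6.8 × 78 = 530.40 in aggregate.
Group total = 82 + 530.40 = 612.40.

612.40 gold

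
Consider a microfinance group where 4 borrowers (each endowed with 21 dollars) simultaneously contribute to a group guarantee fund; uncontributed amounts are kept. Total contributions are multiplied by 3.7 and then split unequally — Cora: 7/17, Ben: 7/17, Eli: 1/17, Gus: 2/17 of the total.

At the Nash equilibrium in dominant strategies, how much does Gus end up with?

39.28 dollars

Each unit j contributes comes back to j as 3.7 × (j's share), so j prefers to contribute only if that share exceeds 1/3.7 = 0.2703; otherwise keeping the unit dominates.
Cora and Ben clear that bar, contributing 21 each; the remaining 2 contribute 0. Total contributed: 42.
Gus keeps 21 and receives 3.7 × 42 × 2/17 = 18.28 from the group guarantee fund, for a payoff of 39.28.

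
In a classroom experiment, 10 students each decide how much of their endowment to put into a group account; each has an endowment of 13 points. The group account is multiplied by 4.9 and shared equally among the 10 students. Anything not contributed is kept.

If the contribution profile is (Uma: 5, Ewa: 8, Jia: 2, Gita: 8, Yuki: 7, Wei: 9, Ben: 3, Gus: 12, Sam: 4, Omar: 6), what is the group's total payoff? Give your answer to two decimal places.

Total contributed: 5 + 8 + 2 + 8 + 7 + 9 + 3 + 12 + 4 + 6 = 64; total kept: 10 × 13 − 64 = 66.
The group account pays out 4.9 × 64 = 313.60 in aggregate.
Group total = 66 + 313.60 = 379.60.

379.60 points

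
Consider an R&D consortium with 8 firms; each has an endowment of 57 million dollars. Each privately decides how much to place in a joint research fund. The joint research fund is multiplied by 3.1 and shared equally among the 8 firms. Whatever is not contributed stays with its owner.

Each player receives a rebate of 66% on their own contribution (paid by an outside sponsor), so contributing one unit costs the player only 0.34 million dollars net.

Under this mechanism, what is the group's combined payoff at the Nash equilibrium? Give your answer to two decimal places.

With the mechanism, a contributed unit returns (3.1/8) / 0.34 = 1.1397 per unit of net cost to the contributor — now above 1 — so contributing fully is weakly dominant for every player.
At the Nash equilibrium everyone contributes 57. Group total payoff = 8 × (57 × 0.66 + 3.1 × 57) = 1714.56.

1714.56 million dollars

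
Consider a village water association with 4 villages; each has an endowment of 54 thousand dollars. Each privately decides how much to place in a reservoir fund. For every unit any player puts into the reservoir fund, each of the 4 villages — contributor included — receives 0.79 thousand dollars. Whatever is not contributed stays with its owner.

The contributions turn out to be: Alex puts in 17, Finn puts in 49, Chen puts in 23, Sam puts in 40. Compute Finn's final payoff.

106.91 thousand dollars

Total contributed: 17 + 49 + 23 + 40 = 129.
Each receives 0.79 × 129 = 101.91 from the reservoir fund.
Finn keeps 54 − 49 = 5, so Finn's payoff is 5 + 101.91 = 106.91.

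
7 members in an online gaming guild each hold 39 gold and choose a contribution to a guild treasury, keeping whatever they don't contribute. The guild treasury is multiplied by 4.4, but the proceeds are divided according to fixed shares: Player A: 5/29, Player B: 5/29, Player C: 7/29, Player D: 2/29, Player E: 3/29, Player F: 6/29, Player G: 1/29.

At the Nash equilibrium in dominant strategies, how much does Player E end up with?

56.75 gold

For player j, contributing a unit is worthwhile iff 4.4 × (j's share) ≥ 1, i.e. iff j's share is at least 0.2273.
The only share above 0.2273 is Player C's 7/29, contributing 39; the remaining 6 contribute 0. Total contributed: 39.
Player E keeps 39 and receives 4.4 × 39 × 3/29 = 17.75 from the guild treasury, for a payoff of 56.75.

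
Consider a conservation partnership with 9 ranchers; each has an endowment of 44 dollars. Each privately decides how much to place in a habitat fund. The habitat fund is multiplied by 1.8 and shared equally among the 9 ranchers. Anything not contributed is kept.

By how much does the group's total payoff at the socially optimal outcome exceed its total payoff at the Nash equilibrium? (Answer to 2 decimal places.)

316.80 dollars

Each contributed unit returns 1.8/9 = 0.2000 to its contributor — below 1 — so contributing 0 is dominant for every player. At the Nash equilibrium everyone keeps their 44, and the group total is 9 × 44 = 396.
Each contributed unit returns 1.800 to the group as a whole (0.2000 to each of 9 players), which exceeds 1, so the social optimum is full contribution: group total = 1.800 × 396 = 712.80.
Efficiency loss = 712.80 − 396 = 316.80.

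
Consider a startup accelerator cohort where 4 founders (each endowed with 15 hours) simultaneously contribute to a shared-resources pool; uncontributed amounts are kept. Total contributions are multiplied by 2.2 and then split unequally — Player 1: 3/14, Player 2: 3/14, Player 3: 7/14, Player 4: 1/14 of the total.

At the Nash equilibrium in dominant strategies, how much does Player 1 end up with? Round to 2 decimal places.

22.07 hours

For player j, contributing a unit is worthwhile iff 2.2 × (j's share) ≥ 1, i.e. iff j's share is at least 0.4545.
Only Player 3 (7/14) clears that bar, contributing 15; the remaining 3 contribute 0. Total contributed: 15.
Player 1 keeps 15 and receives 2.2 × 15 × 3/14 = 7.07 from the shared-resources pool, for a payoff of 22.07.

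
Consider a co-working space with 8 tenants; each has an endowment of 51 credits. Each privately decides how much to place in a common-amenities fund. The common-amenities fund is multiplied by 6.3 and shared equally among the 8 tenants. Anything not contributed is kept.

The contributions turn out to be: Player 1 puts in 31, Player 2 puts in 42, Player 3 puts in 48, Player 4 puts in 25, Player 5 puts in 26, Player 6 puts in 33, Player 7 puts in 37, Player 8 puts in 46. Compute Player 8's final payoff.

Total contributed: 31 + 42 + 48 + 25 + 26 + 33 + 37 + 46 = 288.
Each receives 6.3 × 288 / 8 = 226.80 from the common-amenities fund.
Player 8 keeps 51 − 46 = 5, so Player 8's payoff is 5 + 226.80 = 231.80.

231.80 credits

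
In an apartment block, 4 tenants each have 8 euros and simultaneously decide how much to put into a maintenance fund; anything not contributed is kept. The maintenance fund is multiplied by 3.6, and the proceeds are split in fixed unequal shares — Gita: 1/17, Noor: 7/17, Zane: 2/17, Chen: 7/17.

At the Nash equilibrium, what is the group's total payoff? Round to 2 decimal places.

73.60 euros

Player j's private return per contributed unit is 3.6 × (j's share). Contributing is weakly dominant for j when that share is at least 1/3.6 = 0.2778, and contributing 0 is dominant otherwise.
The shares above 0.2778 belong to Noor and Chen, contributing 8 each; the remaining 2 contribute 0. Total contributed: 16.
The maintenance fund pays out 3.6 × 16 = 57.60 in total (split across the unequal shares, but the aggregate is all that matters for the group sum).
The 2 free-riders keep 8 each, adding 16. Group total = 16 + 57.60 = 73.60.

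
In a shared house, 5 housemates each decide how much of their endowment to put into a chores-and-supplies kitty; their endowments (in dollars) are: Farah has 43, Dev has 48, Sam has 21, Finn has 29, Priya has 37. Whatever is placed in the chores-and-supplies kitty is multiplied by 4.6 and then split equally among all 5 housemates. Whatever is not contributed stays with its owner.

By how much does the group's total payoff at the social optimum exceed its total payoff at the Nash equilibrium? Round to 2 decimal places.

640.80 dollars

The private return per contributed unit is 4.6/5 = 0.9200 < 1 for every player regardless of endowment, so the Nash equilibrium is zero contribution and the group total is Σ E_j = 43 + 48 + 21 + 29 + 37 = 178.
Each contributed unit returns 4.600 to the group, so the social optimum is full contribution by everyone: group total = 4.600 × 178 = 818.80.
Efficiency loss = (4.600 − 1) × 178 = 640.80.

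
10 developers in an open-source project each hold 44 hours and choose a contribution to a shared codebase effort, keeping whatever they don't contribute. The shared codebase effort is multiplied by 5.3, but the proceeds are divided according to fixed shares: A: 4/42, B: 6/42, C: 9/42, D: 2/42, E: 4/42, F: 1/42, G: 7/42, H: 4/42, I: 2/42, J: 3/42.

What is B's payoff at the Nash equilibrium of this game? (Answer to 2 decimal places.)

Player j's private return per contributed unit is 5.3 × (j's share). Contributing is weakly dominant for j when that share is at least 1/5.3 = 0.1887, and contributing 0 is dominant otherwise.
The only share above 0.1887 is C's 9/42, contributing 44; the remaining 9 contribute 0. Total contributed: 44.
B keeps 44 and receives 5.3 × 44 × 6/42 = 33.31 from the shared codebase effort, for a payoff of 77.31.

77.31 hours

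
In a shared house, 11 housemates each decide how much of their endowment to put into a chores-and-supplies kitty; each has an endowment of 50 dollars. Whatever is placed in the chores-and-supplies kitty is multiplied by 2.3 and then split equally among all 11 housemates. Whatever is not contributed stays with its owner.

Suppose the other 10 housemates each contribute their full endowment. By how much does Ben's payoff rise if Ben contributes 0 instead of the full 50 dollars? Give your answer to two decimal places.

Switching from a contribution of 50 to 0 lets Ben keep an extra 50 dollars, but lowers the chores-and-supplies kitty by 50, which costs Ben their own share of that drop: 2.3/11 × 50 = 10.45.
Net gain = 50 − 10.45 = 39.55. The private return per contributed unit (0.2091) is below 1, so free-riding is indeed the best response regardless of what the others do.

39.55 dollars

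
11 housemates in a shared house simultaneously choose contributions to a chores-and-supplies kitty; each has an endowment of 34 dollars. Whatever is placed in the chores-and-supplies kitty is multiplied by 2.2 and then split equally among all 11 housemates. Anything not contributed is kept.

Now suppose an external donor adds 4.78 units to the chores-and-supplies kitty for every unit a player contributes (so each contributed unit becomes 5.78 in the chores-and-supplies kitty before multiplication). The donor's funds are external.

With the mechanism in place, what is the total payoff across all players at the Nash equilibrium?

4755.78 dollars

Under the mechanism each unit contributed yields 2.2 × 5.78 / 11 = 1.1560 back to its contributor per unit of net cost, which exceeds 1, making full contribution the dominant choice for everyone.
At the Nash equilibrium everyone contributes 34. Group total payoff = 2.2 × 5.78 × 374 = 4755.78.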